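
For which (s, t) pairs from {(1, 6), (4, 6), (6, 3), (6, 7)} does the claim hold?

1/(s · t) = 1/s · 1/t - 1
Testing each pair:
(1, 6): LHS = 1/6, RHS = -5/6 → fails
(4, 6): LHS = 1/24, RHS = -23/24 → fails
(6, 3): LHS = 1/18, RHS = -17/18 → fails
(6, 7): LHS = 1/42, RHS = -41/42 → fails

No pair satisfies the claim.

Answer: None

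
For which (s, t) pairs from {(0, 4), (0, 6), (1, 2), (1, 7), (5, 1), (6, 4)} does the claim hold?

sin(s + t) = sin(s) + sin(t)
(0, 4), (0, 6)

Testing each pair:
(0, 4): LHS = sin(4) ≈ -0.7568, RHS = sin(4) ≈ -0.7568 → holds
(0, 6): LHS = sin(6) ≈ -0.2794, RHS = sin(6) ≈ -0.2794 → holds
(1, 2): LHS = sin(3) ≈ 0.1411, RHS = sin(1) + sin(2) ≈ 1.751 → fails
(1, 7): LHS = sin(8) ≈ 0.9894, RHS = sin(7) + sin(1) ≈ 1.498 → fails
(5, 1): LHS = sin(6) ≈ -0.2794, RHS = sin(5) + sin(1) ≈ -0.1175 → fails
(6, 4): LHS = sin(10) ≈ -0.544, RHS = sin(4) + sin(6) ≈ -1.036 → fails

2 of 6 pairs satisfy the claim.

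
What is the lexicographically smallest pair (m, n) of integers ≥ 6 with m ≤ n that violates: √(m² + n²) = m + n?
Substituting (6, 6) into the claim:
LHS = √(6² + 6²) = 6·√(2) ≈ 8.485
RHS = 6 + 6 = 12

Since LHS ≠ RHS, this pair disproves the claim, and no lexicographically smaller pair (m ≤ n, integers ≥ 6) does.

For instance (6, 10) is also a counterexample (LHS = 2·√(34) ≈ 11.66, RHS = 16), but it's lexicographically larger.

Answer: (m, n) = (6, 6)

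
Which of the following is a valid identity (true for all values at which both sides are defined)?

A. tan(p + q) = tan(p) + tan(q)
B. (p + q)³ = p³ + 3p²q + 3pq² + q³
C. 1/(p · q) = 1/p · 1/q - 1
B

A: fails at (4, 4) — LHS = tan(8) ≈ -6.8, RHS = 2·tan(4) ≈ 2.316.
B: holds — e.g. at (3, 3), both sides equal 216.
C: fails at (4, 6) — LHS = 1/24, RHS = -23/24.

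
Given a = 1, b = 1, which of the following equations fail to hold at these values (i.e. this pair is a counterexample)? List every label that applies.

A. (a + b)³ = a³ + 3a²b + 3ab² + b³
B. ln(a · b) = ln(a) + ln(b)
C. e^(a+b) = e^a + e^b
C

Evaluating each claim at the given values:
A. LHS = 8, RHS = 8 → holds here (LHS = RHS)
B. LHS = 0, RHS = 0 → holds here (LHS = RHS)
C. LHS = e^2 ≈ 7.389, RHS = 2·e ≈ 5.437 → fails here (LHS ≠ RHS)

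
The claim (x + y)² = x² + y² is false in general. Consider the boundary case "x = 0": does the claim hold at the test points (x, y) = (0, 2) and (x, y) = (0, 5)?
Yes, holds at both test points

At (0, 2): LHS = 4, RHS = 4 → equal
At (0, 5): LHS = 25, RHS = 25 → equal

So the claim does hold at both of these boundary points, even though it is not an identity.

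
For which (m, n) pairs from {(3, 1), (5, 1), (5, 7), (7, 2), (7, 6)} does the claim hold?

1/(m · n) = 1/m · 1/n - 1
Testing each pair:
(3, 1): LHS = 1/3, RHS = -2/3 → fails
(5, 1): LHS = 1/5, RHS = -4/5 → fails
(5, 7): LHS = 1/35, RHS = -34/35 → fails
(7, 2): LHS = 1/14, RHS = -13/14 → fails
(7, 6): LHS = 1/42, RHS = -41/42 → fails

No pair satisfies the claim.

Answer: None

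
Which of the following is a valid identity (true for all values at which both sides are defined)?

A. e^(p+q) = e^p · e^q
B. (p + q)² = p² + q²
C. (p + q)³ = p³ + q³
A: holds — e.g. at (1, 1), both sides equal e^2 ≈ 7.389.
B: fails at (1, 1) — LHS = 4, RHS = 2.
C: fails at (1, 1) — LHS = 8, RHS = 2.

Answer: A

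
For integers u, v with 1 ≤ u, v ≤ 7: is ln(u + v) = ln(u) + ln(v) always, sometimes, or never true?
Sometimes true

It holds at (u, v) = (2, 2) (both sides equal ln(4) ≈ 1.386), but fails at (u, v) = (5, 1) (LHS = ln(6) ≈ 1.792, RHS = ln(5) ≈ 1.609).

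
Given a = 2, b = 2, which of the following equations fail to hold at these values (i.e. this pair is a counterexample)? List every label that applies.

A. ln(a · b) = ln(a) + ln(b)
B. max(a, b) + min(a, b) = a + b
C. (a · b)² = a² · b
C

Evaluating each claim at the given values:
A. LHS = ln(4) ≈ 1.386, RHS = 2·ln(2) ≈ 1.386 → holds here (LHS = RHS)
B. LHS = 4, RHS = 4 → holds here (LHS = RHS)
C. LHS = 16, RHS = 8 → fails here (LHS ≠ RHS)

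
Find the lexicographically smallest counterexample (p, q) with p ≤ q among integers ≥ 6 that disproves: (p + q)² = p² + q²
Substituting (6, 6) into the claim:
LHS = (6 + 6)² = 144
RHS = 6² + 6² = 72

Since LHS ≠ RHS, this pair disproves the claim, and no lexicographically smaller pair (p ≤ q, integers ≥ 6) does.

For instance (11, 11) is also a counterexample (LHS = 484, RHS = 242), but it's lexicographically larger.

Answer: (p, q) = (6, 6)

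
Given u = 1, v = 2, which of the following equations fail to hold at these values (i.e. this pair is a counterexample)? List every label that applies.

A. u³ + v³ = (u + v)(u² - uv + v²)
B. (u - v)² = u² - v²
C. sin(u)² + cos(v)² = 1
B, C

Evaluating each claim at the given values:
A. LHS = 9, RHS = 9 → holds here (LHS = RHS)
B. LHS = 1, RHS = -3 → fails here (LHS ≠ RHS)
C. LHS = cos(2)² + sin(1)² ≈ 0.8813, RHS = 1 → fails here (LHS ≠ RHS)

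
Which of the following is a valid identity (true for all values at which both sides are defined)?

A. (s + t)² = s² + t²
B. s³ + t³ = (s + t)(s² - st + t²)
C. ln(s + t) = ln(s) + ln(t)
A: fails at (4, 6) — LHS = 100, RHS = 52.
B: holds — e.g. at (3, 4), both sides equal 91.
C: fails at (3, 7) — LHS = ln(10) ≈ 2.303, RHS = ln(3) + ln(7) ≈ 3.045.

Answer: B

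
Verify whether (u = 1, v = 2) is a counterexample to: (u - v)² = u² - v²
Yes

Substituting u = 1, v = 2:
LHS = (1 - 2)² = 1
RHS = 1² - 2² = -3

Since LHS ≠ RHS, this pair disproves the claim.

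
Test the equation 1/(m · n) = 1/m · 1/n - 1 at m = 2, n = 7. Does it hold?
Substituting m = 2, n = 7:

LHS = 1/(2 · 7) = 1/14
RHS = 1/2 · 1/7 - 1 = -13/14

LHS ≠ RHS, so the equation does not hold at this point.

Answer: Fails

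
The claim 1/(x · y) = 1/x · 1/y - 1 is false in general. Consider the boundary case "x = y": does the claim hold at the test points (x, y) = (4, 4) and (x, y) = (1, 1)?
No, fails at both test points

At (4, 4): LHS = 1/16 ≠ RHS = -15/16
At (1, 1): LHS = 1 ≠ RHS = 0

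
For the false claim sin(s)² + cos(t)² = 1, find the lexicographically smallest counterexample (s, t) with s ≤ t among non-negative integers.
At (0, 0): both sides equal 1, so it holds there.

Substituting (0, 1) into the claim:
LHS = sin(0)² + cos(1)² = cos(1)² ≈ 0.2919
RHS = 1

Since LHS ≠ RHS, this pair disproves the claim, and no lexicographically smaller pair (s ≤ t, non-negative integers) does.

For instance (5, 6) is also a counterexample (LHS = sin(5)² + cos(6)² ≈ 1.841, RHS = 1), but it's lexicographically larger.

Answer: (s, t) = (0, 1)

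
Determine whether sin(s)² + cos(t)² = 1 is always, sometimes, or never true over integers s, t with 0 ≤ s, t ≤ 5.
Sometimes true

It holds at (s, t) = (1, 1) (both sides equal 1), but fails at (s, t) = (0, 1) (LHS = cos(1)² ≈ 0.2919, RHS = 1).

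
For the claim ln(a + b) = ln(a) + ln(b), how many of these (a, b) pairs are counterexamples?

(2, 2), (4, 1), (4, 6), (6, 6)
Testing each pair:
(2, 2): LHS = ln(4) ≈ 1.386, RHS = 2·ln(2) ≈ 1.386 → satisfies claim
(4, 1): LHS = ln(5) ≈ 1.609, RHS = ln(4) ≈ 1.386 → counterexample
(4, 6): LHS = ln(10) ≈ 2.303, RHS = ln(4) + ln(6) ≈ 3.178 → counterexample
(6, 6): LHS = ln(12) ≈ 2.485, RHS = 2·ln(6) ≈ 3.584 → counterexample

That makes 3 counterexamples.

Answer: 3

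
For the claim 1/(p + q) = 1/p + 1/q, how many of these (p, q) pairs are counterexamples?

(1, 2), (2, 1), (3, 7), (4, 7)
Testing each pair:
(1, 2): LHS = 1/3, RHS = 3/2 → counterexample
(2, 1): LHS = 1/3, RHS = 3/2 → counterexample
(3, 7): LHS = 1/10, RHS = 10/21 → counterexample
(4, 7): LHS = 1/11, RHS = 11/28 → counterexample

That makes 4 counterexamples.

Answer: 4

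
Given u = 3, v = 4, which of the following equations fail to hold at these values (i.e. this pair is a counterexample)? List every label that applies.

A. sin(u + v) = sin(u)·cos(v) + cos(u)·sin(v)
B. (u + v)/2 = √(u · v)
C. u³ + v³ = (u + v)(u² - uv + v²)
B

Evaluating each claim at the given values:
A. LHS = sin(7) ≈ 0.657, RHS = sin(3)·cos(4) + sin(4)·cos(3) ≈ 0.657 → holds here (LHS = RHS)
B. LHS = 7/2, RHS = 2·√(3) ≈ 3.464 → fails here (LHS ≠ RHS)
C. LHS = 91, RHS = 91 → holds here (LHS = RHS)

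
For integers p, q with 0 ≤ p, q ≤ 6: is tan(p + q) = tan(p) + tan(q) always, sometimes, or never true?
Sometimes true

It holds at (p, q) = (0, 6) (both sides equal tan(6) ≈ -0.291), but fails at (p, q) = (6, 2) (LHS = tan(8) ≈ -6.8, RHS = tan(2) + tan(6) ≈ -2.476).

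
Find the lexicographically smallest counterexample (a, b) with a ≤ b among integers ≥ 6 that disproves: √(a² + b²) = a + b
Substituting (6, 6) into the claim:
LHS = √(6² + 6²) = 6·√(2) ≈ 8.485
RHS = 6 + 6 = 12

Since LHS ≠ RHS, this pair disproves the claim, and no lexicographically smaller pair (a ≤ b, integers ≥ 6) does.

For instance (10, 11) is also a counterexample (LHS = √(221) ≈ 14.87, RHS = 21), but it's lexicographically larger.

Answer: (a, b) = (6, 6)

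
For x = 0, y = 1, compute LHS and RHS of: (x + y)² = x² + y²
LHS = (0 + 1)² = 1
RHS = 0² + 1² = 1

LHS = RHS: the two sides agree.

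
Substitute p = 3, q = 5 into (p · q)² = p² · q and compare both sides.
LHS = (3 · 5)² = 225
RHS = 3² · 5 = 45

LHS ≠ RHS, so the equation does not hold here.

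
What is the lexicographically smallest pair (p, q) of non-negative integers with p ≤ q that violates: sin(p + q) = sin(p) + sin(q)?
(p, q) = (1, 1)

At (0, 2): both sides equal sin(2) ≈ 0.9093, so it holds there.
At (0, 3): both sides equal sin(3) ≈ 0.1411, so it holds there.

Substituting (1, 1) into the claim:
LHS = sin(1 + 1) = sin(2) ≈ 0.9093
RHS = sin(1) + sin(1) = 2·sin(1) ≈ 1.683

Since LHS ≠ RHS, this pair disproves the claim, and no lexicographically smaller pair (p ≤ q, non-negative integers) does.

For instance (2, 4) is also a counterexample (LHS = sin(6) ≈ -0.2794, RHS = sin(4) + sin(2) ≈ 0.1525), but it's lexicographically larger.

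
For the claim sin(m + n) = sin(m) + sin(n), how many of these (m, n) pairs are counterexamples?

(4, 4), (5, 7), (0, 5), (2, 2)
Testing each pair:
(4, 4): LHS = sin(8) ≈ 0.9894, RHS = 2·sin(4) ≈ -1.514 → counterexample
(5, 7): LHS = sin(12) ≈ -0.5366, RHS = sin(5) + sin(7) ≈ -0.3019 → counterexample
(0, 5): LHS = sin(5) ≈ -0.9589, RHS = sin(5) ≈ -0.9589 → satisfies claim
(2, 2): LHS = sin(4) ≈ -0.7568, RHS = 2·sin(2) ≈ 1.819 → counterexample

That makes 3 counterexamples.

Answer: 3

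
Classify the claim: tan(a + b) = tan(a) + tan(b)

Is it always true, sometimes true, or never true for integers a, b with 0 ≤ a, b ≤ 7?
Sometimes true

It holds at (a, b) = (7, 0) (both sides equal tan(7) ≈ 0.8714), but fails at (a, b) = (7, 2) (LHS = tan(9) ≈ -0.4523, RHS = tan(2) + tan(7) ≈ -1.314).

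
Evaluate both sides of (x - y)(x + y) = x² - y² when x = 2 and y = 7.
LHS = (2 - 7)(2 + 7) = -45
RHS = 2² - 7² = -45

LHS = RHS: the two sides agree.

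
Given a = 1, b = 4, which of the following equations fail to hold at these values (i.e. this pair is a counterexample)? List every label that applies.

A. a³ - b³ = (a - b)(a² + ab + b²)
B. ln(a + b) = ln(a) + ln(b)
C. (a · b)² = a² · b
Evaluating each claim at the given values:
A. LHS = -63, RHS = -63 → holds here (LHS = RHS)
B. LHS = ln(5) ≈ 1.609, RHS = ln(4) ≈ 1.386 → fails here (LHS ≠ RHS)
C. LHS = 16, RHS = 4 → fails here (LHS ≠ RHS)

Answer: B, C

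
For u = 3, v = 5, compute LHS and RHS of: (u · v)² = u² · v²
LHS = (3 · 5)² = 225
RHS = 3² · 5² = 225

LHS = RHS: the two sides agree.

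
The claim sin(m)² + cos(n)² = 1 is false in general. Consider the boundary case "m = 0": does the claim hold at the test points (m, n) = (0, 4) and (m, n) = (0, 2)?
At (0, 4): LHS = cos(4)² ≈ 0.4272 ≠ RHS = 1
At (0, 2): LHS = cos(2)² ≈ 0.1732 ≠ RHS = 1

Answer: No, fails at both test points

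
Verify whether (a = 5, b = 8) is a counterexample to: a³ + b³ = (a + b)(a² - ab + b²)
Substituting a = 5, b = 8:
LHS = 5³ + 8³ = 637
RHS = (5 + 8)(5² - 5·8 + 8²) = 637

The sides agree, so this pair does not disprove the claim.

Answer: No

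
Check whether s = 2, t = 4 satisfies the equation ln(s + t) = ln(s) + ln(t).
Substituting s = 2, t = 4:

LHS = ln(2 + 4) = ln(6) ≈ 1.792
RHS = ln(2) + ln(4) ≈ 2.079

LHS ≠ RHS, so the equation does not hold at this point.

Answer: Fails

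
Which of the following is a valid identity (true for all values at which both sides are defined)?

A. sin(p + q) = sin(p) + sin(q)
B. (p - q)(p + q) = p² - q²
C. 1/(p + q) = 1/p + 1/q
B

A: fails at (1, 5) — LHS = sin(6) ≈ -0.2794, RHS = sin(5) + sin(1) ≈ -0.1175.
B: holds — e.g. at (1, 4), both sides equal -15.
C: fails at (5, 8) — LHS = 1/13, RHS = 13/40.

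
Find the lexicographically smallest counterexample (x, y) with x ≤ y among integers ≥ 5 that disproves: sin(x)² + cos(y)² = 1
At (5, 5): both sides equal 1, so it holds there.

Substituting (5, 6) into the claim:
LHS = sin(5)² + cos(6)² ≈ 1.841
RHS = 1

Since LHS ≠ RHS, this pair disproves the claim, and no lexicographically smaller pair (x ≤ y, integers ≥ 5) does.

For instance (10, 12) is also a counterexample (LHS = sin(10)² + cos(12)² ≈ 1.008, RHS = 1), but it's lexicographically larger.

Answer: (x, y) = (5, 6)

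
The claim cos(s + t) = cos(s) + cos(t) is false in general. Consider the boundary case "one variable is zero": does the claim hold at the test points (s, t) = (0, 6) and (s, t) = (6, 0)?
No, fails at both test points

At (0, 6): LHS = cos(6) ≈ 0.9602 ≠ RHS = cos(6) + 1 ≈ 1.96
At (6, 0): LHS = cos(6) ≈ 0.9602 ≠ RHS = cos(6) + 1 ≈ 1.96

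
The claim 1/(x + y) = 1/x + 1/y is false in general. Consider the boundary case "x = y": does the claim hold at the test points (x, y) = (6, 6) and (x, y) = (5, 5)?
At (6, 6): LHS = 1/12 ≠ RHS = 1/3
At (5, 5): LHS = 1/10 ≠ RHS = 2/5

Answer: No, fails at both test points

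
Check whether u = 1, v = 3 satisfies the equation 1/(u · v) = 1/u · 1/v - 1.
Substituting u = 1, v = 3:

LHS = 1/(1 · 3) = 1/3
RHS = 1/1 · 1/3 - 1 = -2/3

LHS ≠ RHS, so the equation does not hold at this point.

Answer: Fails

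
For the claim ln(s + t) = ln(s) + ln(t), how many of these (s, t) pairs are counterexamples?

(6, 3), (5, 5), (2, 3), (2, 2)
Testing each pair:
(6, 3): LHS = ln(9) ≈ 2.197, RHS = ln(3) + ln(6) ≈ 2.89 → counterexample
(5, 5): LHS = ln(10) ≈ 2.303, RHS = 2·ln(5) ≈ 3.219 → counterexample
(2, 3): LHS = ln(5) ≈ 1.609, RHS = ln(2) + ln(3) ≈ 1.792 → counterexample
(2, 2): LHS = ln(4) ≈ 1.386, RHS = 2·ln(2) ≈ 1.386 → satisfies claim

That makes 3 counterexamples.

Answer: 3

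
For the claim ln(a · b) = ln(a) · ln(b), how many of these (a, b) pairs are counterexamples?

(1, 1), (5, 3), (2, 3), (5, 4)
Testing each pair:
(1, 1): LHS = 0, RHS = 0 → satisfies claim
(5, 3): LHS = ln(15) ≈ 2.708, RHS = ln(3)·ln(5) ≈ 1.768 → counterexample
(2, 3): LHS = ln(6) ≈ 1.792, RHS = ln(2)·ln(3) ≈ 0.7615 → counterexample
(5, 4): LHS = ln(20) ≈ 2.996, RHS = ln(4)·ln(5) ≈ 2.231 → counterexample

That makes 3 counterexamples.

Answer: 3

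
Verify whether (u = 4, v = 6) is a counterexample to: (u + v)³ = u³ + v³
Yes

Substituting u = 4, v = 6:
LHS = (4 + 6)³ = 1000
RHS = 4³ + 6³ = 280

Since LHS ≠ RHS, this pair disproves the claim.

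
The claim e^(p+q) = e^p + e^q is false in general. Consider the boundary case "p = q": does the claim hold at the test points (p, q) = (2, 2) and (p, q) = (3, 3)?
At (2, 2): LHS = e^4 ≈ 54.6 ≠ RHS = 2·e^2 ≈ 14.78
At (3, 3): LHS = e^6 ≈ 403.4 ≠ RHS = 2·e^3 ≈ 40.17

Answer: No, fails at both test points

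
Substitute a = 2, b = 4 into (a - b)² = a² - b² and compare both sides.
LHS = (2 - 4)² = 4
RHS = 2² - 4² = -12

LHS ≠ RHS, so the equation does not hold here.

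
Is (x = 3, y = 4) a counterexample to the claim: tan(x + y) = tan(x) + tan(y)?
Substituting x = 3, y = 4:
LHS = tan(3 + 4) = tan(7) ≈ 0.8714
RHS = tan(3) + tan(4) ≈ 1.015

Since LHS ≠ RHS, this pair disproves the claim.

Answer: Yes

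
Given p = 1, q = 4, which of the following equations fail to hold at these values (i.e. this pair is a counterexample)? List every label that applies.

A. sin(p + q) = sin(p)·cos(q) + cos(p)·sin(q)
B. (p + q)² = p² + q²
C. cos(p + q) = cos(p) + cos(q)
B, C

Evaluating each claim at the given values:
A. LHS = sin(5) ≈ -0.9589, RHS = sin(1)·cos(4) + sin(4)·cos(1) ≈ -0.9589 → holds here (LHS = RHS)
B. LHS = 25, RHS = 17 → fails here (LHS ≠ RHS)
C. LHS = cos(5) ≈ 0.2837, RHS = cos(4) + cos(1) ≈ -0.1133 → fails here (LHS ≠ RHS)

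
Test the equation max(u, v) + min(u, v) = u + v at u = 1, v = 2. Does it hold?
Holds

Substituting u = 1, v = 2:

LHS = max(1, 2) + min(1, 2) = 3
RHS = 1 + 2 = 3

LHS = RHS, so the equation holds at this point.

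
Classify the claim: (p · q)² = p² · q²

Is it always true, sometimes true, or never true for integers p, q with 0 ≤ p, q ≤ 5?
Always true

The identity holds for every pair in the range. For instance at (p, q) = (3, 4): both sides equal 144.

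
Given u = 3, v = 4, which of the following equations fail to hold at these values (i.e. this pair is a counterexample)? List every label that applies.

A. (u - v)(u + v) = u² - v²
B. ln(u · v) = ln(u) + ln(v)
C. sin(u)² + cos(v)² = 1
C

Evaluating each claim at the given values:
A. LHS = -7, RHS = -7 → holds here (LHS = RHS)
B. LHS = ln(12) ≈ 2.485, RHS = ln(3) + ln(4) ≈ 2.485 → holds here (LHS = RHS)
C. LHS = sin(3)² + cos(4)² ≈ 0.4472, RHS = 1 → fails here (LHS ≠ RHS)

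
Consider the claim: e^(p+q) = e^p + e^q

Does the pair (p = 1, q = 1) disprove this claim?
Substituting p = 1, q = 1:
LHS = e^(1+1) = e^2 ≈ 7.389
RHS = e^1 + e^1 = 2·e ≈ 5.437

Since LHS ≠ RHS, this pair disproves the claim.

Answer: Yes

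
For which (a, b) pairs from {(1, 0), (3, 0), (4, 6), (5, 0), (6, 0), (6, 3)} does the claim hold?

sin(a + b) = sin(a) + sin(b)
Testing each pair:
(1, 0): LHS = sin(1) ≈ 0.8415, RHS = sin(1) ≈ 0.8415 → holds
(3, 0): LHS = sin(3) ≈ 0.1411, RHS = sin(3) ≈ 0.1411 → holds
(4, 6): LHS = sin(10) ≈ -0.544, RHS = sin(4) + sin(6) ≈ -1.036 → fails
(5, 0): LHS = sin(5) ≈ -0.9589, RHS = sin(5) ≈ -0.9589 → holds
(6, 0): LHS = sin(6) ≈ -0.2794, RHS = sin(6) ≈ -0.2794 → holds
(6, 3): LHS = sin(9) ≈ 0.4121, RHS = sin(6) + sin(3) ≈ -0.1383 → fails

4 of 6 pairs satisfy the claim.

Answer: (1, 0), (3, 0), (5, 0), (6, 0)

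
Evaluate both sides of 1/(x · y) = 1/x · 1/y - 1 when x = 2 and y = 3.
LHS = 1/(2 · 3) = 1/6
RHS = 1/2 · 1/3 - 1 = -5/6

LHS ≠ RHS, so the equation does not hold here.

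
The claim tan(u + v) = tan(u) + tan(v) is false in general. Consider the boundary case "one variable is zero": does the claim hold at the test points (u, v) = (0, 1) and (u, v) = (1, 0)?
Yes, holds at both test points

At (0, 1): LHS = tan(1) ≈ 1.557, RHS = tan(1) ≈ 1.557 → equal
At (1, 0): LHS = tan(1) ≈ 1.557, RHS = tan(1) ≈ 1.557 → equal

So the claim does hold at both of these boundary points, even though it is not an identity.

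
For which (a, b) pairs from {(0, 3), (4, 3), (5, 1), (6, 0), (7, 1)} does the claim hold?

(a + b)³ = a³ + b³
(0, 3), (6, 0)

Testing each pair:
(0, 3): LHS = 27, RHS = 27 → holds
(4, 3): LHS = 343, RHS = 91 → fails
(5, 1): LHS = 216, RHS = 126 → fails
(6, 0): LHS = 216, RHS = 216 → holds
(7, 1): LHS = 512, RHS = 344 → fails

2 of 5 pairs satisfy the claim.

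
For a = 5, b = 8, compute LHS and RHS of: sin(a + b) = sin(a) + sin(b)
LHS = sin(5 + 8) = sin(13) ≈ 0.4202
RHS = sin(5) + sin(8) ≈ 0.03043

LHS ≠ RHS (they differ by about 0.3897), so the equation does not hold here.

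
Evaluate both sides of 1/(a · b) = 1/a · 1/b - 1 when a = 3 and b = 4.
LHS = 1/(3 · 4) = 1/12
RHS = 1/3 · 1/4 - 1 = -11/12

LHS ≠ RHS, so the equation does not hold here.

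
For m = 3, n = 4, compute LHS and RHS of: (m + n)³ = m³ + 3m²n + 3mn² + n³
LHS = (3 + 4)³ = 343
RHS = 3³ + 3·3²·4 + 3·3·4² + 4³ = 343

LHS = RHS: the two sides agree.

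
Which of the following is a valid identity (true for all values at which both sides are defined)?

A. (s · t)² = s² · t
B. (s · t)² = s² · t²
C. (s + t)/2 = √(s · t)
A: fails at (4, 6) — LHS = 576, RHS = 96.
B: holds — e.g. at (4, 4), both sides equal 256.
C: fails at (2, 4) — LHS = 3, RHS = 2·√(2) ≈ 2.828.

Answer: B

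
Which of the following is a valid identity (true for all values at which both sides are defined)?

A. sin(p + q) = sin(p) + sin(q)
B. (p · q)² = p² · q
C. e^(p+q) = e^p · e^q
A: fails at (1, 3) — LHS = sin(4) ≈ -0.7568, RHS = sin(3) + sin(1) ≈ 0.9826.
B: fails at (3, 7) — LHS = 441, RHS = 63.
C: holds — e.g. at (1, 2), both sides equal e^3 ≈ 20.09.

Answer: C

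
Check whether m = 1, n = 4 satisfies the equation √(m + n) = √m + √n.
Fails

Substituting m = 1, n = 4:

LHS = √(1 + 4) = √(5) ≈ 2.236
RHS = √1 + √4 = 3

LHS ≠ RHS, so the equation does not hold at this point.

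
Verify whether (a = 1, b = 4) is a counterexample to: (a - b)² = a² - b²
Substituting a = 1, b = 4:
LHS = (1 - 4)² = 9
RHS = 1² - 4² = -15

Since LHS ≠ RHS, this pair disproves the claim.

Answer: Yes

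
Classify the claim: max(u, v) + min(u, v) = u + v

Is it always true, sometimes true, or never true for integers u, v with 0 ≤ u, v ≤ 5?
Always true

The identity holds for every pair in the range. For instance at (u, v) = (0, 1): both sides equal 1.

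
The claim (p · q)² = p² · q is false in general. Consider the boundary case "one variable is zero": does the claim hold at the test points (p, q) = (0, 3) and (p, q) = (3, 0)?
Yes, holds at both test points

At (0, 3): LHS = 0, RHS = 0 → equal
At (3, 0): LHS = 0, RHS = 0 → equal

So the claim does hold at both of these boundary points, even though it is not an identity.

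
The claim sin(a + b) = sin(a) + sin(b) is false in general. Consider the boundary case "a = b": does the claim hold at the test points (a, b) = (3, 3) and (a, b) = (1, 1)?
No, fails at both test points

At (3, 3): LHS = sin(6) ≈ -0.2794 ≠ RHS = 2·sin(3) ≈ 0.2822
At (1, 1): LHS = sin(2) ≈ 0.9093 ≠ RHS = 2·sin(1) ≈ 1.683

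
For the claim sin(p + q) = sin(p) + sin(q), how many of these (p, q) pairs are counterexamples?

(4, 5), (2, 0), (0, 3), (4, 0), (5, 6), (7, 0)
Testing each pair:
(4, 5): LHS = sin(9) ≈ 0.4121, RHS = sin(5) + sin(4) ≈ -1.716 → counterexample
(2, 0): LHS = sin(2) ≈ 0.9093, RHS = sin(2) ≈ 0.9093 → satisfies claim
(0, 3): LHS = sin(3) ≈ 0.1411, RHS = sin(3) ≈ 0.1411 → satisfies claim
(4, 0): LHS = sin(4) ≈ -0.7568, RHS = sin(4) ≈ -0.7568 → satisfies claim
(5, 6): LHS = sin(11) ≈ -1, RHS = sin(5) + sin(6) ≈ -1.238 → counterexample
(7, 0): LHS = sin(7) ≈ 0.657, RHS = sin(7) ≈ 0.657 → satisfies claim

That makes 2 counterexamples.

Answer: 2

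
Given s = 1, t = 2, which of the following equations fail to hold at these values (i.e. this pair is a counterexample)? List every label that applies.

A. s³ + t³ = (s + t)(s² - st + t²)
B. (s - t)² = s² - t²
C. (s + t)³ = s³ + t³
Evaluating each claim at the given values:
A. LHS = 9, RHS = 9 → holds here (LHS = RHS)
B. LHS = 1, RHS = -3 → fails here (LHS ≠ RHS)
C. LHS = 27, RHS = 9 → fails here (LHS ≠ RHS)

Answer: B, C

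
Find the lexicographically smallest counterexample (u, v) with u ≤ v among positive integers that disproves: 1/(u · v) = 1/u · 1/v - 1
(u, v) = (1, 1)

Substituting (1, 1) into the claim:
LHS = 1/(1 · 1) = 1
RHS = 1/1 · 1/1 - 1 = 0

Since LHS ≠ RHS, this pair disproves the claim, and no lexicographically smaller pair (u ≤ v, positive integers) does.

For instance (7, 7) is also a counterexample (LHS = 1/49, RHS = -48/49), but it's lexicographically larger.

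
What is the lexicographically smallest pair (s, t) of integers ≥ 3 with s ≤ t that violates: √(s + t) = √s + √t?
Substituting (3, 3) into the claim:
LHS = √(3 + 3) = √(6) ≈ 2.449
RHS = √3 + √3 = 2·√(3) ≈ 3.464

Since LHS ≠ RHS, this pair disproves the claim, and no lexicographically smaller pair (s ≤ t, integers ≥ 3) does.

For instance (7, 10) is also a counterexample (LHS = √(17) ≈ 4.123, RHS = √(7) + √(10) ≈ 5.808), but it's lexicographically larger.

Answer: (s, t) = (3, 3)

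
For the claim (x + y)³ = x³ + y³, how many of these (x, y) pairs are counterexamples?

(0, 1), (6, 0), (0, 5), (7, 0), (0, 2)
Testing each pair:
(0, 1): LHS = 1, RHS = 1 → satisfies claim
(6, 0): LHS = 216, RHS = 216 → satisfies claim
(0, 5): LHS = 125, RHS = 125 → satisfies claim
(7, 0): LHS = 343, RHS = 343 → satisfies claim
(0, 2): LHS = 8, RHS = 8 → satisfies claim

That makes 0 counterexamples.

Answer: 0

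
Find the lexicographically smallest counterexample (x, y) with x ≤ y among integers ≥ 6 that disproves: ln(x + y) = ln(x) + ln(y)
(x, y) = (6, 6)

Substituting (6, 6) into the claim:
LHS = ln(6 + 6) = ln(12) ≈ 2.485
RHS = ln(6) + ln(6) = 2·ln(6) ≈ 3.584

Since LHS ≠ RHS, this pair disproves the claim, and no lexicographically smaller pair (x ≤ y, integers ≥ 6) does.

For instance (6, 10) is also a counterexample (LHS = ln(16) ≈ 2.773, RHS = ln(6) + ln(10) ≈ 4.094), but it's lexicographically larger.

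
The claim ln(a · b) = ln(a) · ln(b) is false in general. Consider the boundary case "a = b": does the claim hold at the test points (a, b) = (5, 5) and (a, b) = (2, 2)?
At (5, 5): LHS = ln(25) ≈ 3.219 ≠ RHS = ln(5)² ≈ 2.59
At (2, 2): LHS = ln(4) ≈ 1.386 ≠ RHS = ln(2)² ≈ 0.4805

Answer: No, fails at both test points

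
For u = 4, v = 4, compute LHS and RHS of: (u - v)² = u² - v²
LHS = (4 - 4)² = 0
RHS = 4² - 4² = 0

LHS = RHS: the two sides agree.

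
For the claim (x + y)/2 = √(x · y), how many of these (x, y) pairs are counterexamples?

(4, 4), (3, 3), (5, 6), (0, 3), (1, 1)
Testing each pair:
(4, 4): LHS = 4, RHS = 4 → satisfies claim
(3, 3): LHS = 3, RHS = 3 → satisfies claim
(5, 6): LHS = 11/2, RHS = √(30) ≈ 5.477 → counterexample
(0, 3): LHS = 3/2, RHS = 0 → counterexample
(1, 1): LHS = 1, RHS = 1 → satisfies claim

That makes 2 counterexamples.

Answer: 2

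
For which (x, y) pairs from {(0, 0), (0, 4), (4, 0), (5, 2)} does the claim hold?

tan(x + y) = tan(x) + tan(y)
(0, 0), (0, 4), (4, 0)

Testing each pair:
(0, 0): LHS = 0, RHS = 0 → holds
(0, 4): LHS = tan(4) ≈ 1.158, RHS = tan(4) ≈ 1.158 → holds
(4, 0): LHS = tan(4) ≈ 1.158, RHS = tan(4) ≈ 1.158 → holds
(5, 2): LHS = tan(7) ≈ 0.8714, RHS = tan(5) + tan(2) ≈ -5.566 → fails

3 of 4 pairs satisfy the claim.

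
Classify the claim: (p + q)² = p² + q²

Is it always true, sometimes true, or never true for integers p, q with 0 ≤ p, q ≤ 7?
It holds at (p, q) = (0, 1) (both sides equal 1), but fails at (p, q) = (4, 6) (LHS = 100, RHS = 52).

Answer: Sometimes true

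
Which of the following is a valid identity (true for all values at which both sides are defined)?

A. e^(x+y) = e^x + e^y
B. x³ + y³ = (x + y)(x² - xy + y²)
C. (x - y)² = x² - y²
B

A: fails at (3, 4) — LHS = e^7 ≈ 1097, RHS = e^3 + e^4 ≈ 74.68.
B: holds — e.g. at (0, 1), both sides equal 1.
C: fails at (0, 1) — LHS = 1, RHS = -1.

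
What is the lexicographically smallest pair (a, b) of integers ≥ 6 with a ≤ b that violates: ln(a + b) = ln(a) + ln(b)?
Substituting (6, 6) into the claim:
LHS = ln(6 + 6) = ln(12) ≈ 2.485
RHS = ln(6) + ln(6) = 2·ln(6) ≈ 3.584

Since LHS ≠ RHS, this pair disproves the claim, and no lexicographically smaller pair (a ≤ b, integers ≥ 6) does.

For instance (6, 12) is also a counterexample (LHS = ln(18) ≈ 2.89, RHS = ln(6) + ln(12) ≈ 4.277), but it's lexicographically larger.

Answer: (a, b) = (6, 6)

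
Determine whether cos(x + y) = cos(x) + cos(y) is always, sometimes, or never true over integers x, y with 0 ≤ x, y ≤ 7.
The claim fails for every pair in the range. For instance at (x, y) = (0, 2): LHS = cos(2) ≈ -0.4161, RHS = cos(2) + 1 ≈ 0.5839.

Answer: Never true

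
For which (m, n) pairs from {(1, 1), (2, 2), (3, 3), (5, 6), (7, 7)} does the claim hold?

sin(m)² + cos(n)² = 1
Testing each pair:
(1, 1): LHS = cos(1)² + sin(1)² = 1, RHS = 1 → holds
(2, 2): LHS = cos(2)² + sin(2)² = 1, RHS = 1 → holds
(3, 3): LHS = sin(3)² + cos(3)² = 1, RHS = 1 → holds
(5, 6): LHS = sin(5)² + cos(6)² ≈ 1.841, RHS = 1 → fails
(7, 7): LHS = sin(7)² + cos(7)² = 1, RHS = 1 → holds

4 of 5 pairs satisfy the claim.

Answer: (1, 1), (2, 2), (3, 3), (7, 7)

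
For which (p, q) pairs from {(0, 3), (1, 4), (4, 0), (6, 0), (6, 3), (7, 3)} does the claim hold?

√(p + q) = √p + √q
Testing each pair:
(0, 3): LHS = √(3) ≈ 1.732, RHS = √(3) ≈ 1.732 → holds
(1, 4): LHS = √(5) ≈ 2.236, RHS = 3 → fails
(4, 0): LHS = 2, RHS = 2 → holds
(6, 0): LHS = √(6) ≈ 2.449, RHS = √(6) ≈ 2.449 → holds
(6, 3): LHS = 3, RHS = √(3) + √(6) ≈ 4.182 → fails
(7, 3): LHS = √(10) ≈ 3.162, RHS = √(3) + √(7) ≈ 4.378 → fails

3 of 6 pairs satisfy the claim.

Answer: (0, 3), (4, 0), (6, 0)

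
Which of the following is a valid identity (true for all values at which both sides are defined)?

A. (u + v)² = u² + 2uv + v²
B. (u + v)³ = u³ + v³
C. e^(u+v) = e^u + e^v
A

A: holds — e.g. at (2, 5), both sides equal 49.
B: fails at (2, 3) — LHS = 125, RHS = 35.
C: fails at (3, 5) — LHS = e^8 ≈ 2981, RHS = e^3 + e^5 ≈ 168.5.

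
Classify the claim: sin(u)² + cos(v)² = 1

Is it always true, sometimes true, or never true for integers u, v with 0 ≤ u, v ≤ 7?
Sometimes true

It holds at (u, v) = (5, 5) (both sides equal 1), but fails at (u, v) = (7, 4) (LHS = cos(4)² + sin(7)² ≈ 0.8589, RHS = 1).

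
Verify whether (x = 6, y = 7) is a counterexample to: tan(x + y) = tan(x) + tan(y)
Substituting x = 6, y = 7:
LHS = tan(6 + 7) = tan(13) ≈ 0.463
RHS = tan(6) + tan(7) ≈ 0.5804

Since LHS ≠ RHS, this pair disproves the claim.

Answer: Yes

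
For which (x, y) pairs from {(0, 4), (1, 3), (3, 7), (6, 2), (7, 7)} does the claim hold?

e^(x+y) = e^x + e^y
Testing each pair:
(0, 4): LHS = e^4 ≈ 54.6, RHS = 1 + e^4 ≈ 55.6 → fails
(1, 3): LHS = e^4 ≈ 54.6, RHS = e + e^3 ≈ 22.8 → fails
(3, 7): LHS = e^10 ≈ 22026.5, RHS = e^3 + e^7 ≈ 1117 → fails
(6, 2): LHS = e^8 ≈ 2981, RHS = e^2 + e^6 ≈ 410.8 → fails
(7, 7): LHS = e^14 ≈ 1202604.3, RHS = 2·e^7 ≈ 2193 → fails

No pair satisfies the claim.

Answer: None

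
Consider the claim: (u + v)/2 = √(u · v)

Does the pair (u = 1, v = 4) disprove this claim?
Substituting u = 1, v = 4:
LHS = (1 + 4)/2 = 5/2
RHS = √(1 · 4) = 2

Since LHS ≠ RHS, this pair disproves the claim.

Answer: Yes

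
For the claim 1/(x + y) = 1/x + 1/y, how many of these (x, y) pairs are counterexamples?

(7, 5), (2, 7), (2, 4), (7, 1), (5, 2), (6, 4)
6

Testing each pair:
(7, 5): LHS = 1/12, RHS = 12/35 → counterexample
(2, 7): LHS = 1/9, RHS = 9/14 → counterexample
(2, 4): LHS = 1/6, RHS = 3/4 → counterexample
(7, 1): LHS = 1/8, RHS = 8/7 → counterexample
(5, 2): LHS = 1/7, RHS = 7/10 → counterexample
(6, 4): LHS = 1/10, RHS = 5/12 → counterexample

That makes 6 counterexamples.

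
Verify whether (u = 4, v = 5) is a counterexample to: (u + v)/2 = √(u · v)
Substituting u = 4, v = 5:
LHS = (4 + 5)/2 = 9/2
RHS = √(4 · 5) = 2·√(5) ≈ 4.472

Since LHS ≠ RHS, this pair disproves the claim.

Answer: Yes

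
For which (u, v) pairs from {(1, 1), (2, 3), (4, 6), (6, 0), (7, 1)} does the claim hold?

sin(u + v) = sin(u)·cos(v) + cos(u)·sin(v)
All pairs

Testing each pair:
(1, 1): LHS = sin(2) ≈ 0.9093, RHS = 2·sin(1)·cos(1) ≈ 0.9093 → holds
(2, 3): LHS = sin(5) ≈ -0.9589, RHS = sin(2)·cos(3) + sin(3)·cos(2) ≈ -0.9589 → holds
(4, 6): LHS = sin(10) ≈ -0.544, RHS = sin(4)·cos(6) + sin(6)·cos(4) ≈ -0.544 → holds
(6, 0): LHS = sin(6) ≈ -0.2794, RHS = sin(6) ≈ -0.2794 → holds
(7, 1): LHS = sin(8) ≈ 0.9894, RHS = sin(7)·cos(1) + sin(1)·cos(7) ≈ 0.9894 → holds

Every pair satisfies the claim.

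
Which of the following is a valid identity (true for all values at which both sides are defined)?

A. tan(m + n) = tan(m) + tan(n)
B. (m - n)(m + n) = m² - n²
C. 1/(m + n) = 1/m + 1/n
B

A: fails at (3, 4) — LHS = tan(7) ≈ 0.8714, RHS = tan(3) + tan(4) ≈ 1.015.
B: holds — e.g. at (4, 5), both sides equal -9.
C: fails at (2, 4) — LHS = 1/6, RHS = 3/4.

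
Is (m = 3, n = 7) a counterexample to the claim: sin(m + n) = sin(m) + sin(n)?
Substituting m = 3, n = 7:
LHS = sin(3 + 7) = sin(10) ≈ -0.544
RHS = sin(3) + sin(7) ≈ 0.7981

Since LHS ≠ RHS, this pair disproves the claim.

Answer: Yes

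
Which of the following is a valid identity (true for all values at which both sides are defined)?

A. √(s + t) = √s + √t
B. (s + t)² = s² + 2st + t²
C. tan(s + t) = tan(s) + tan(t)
B

A: fails at (2, 4) — LHS = √(6) ≈ 2.449, RHS = √(2) + 2 ≈ 3.414.
B: holds — e.g. at (4, 6), both sides equal 100.
C: fails at (1, 1) — LHS = tan(2) ≈ -2.185, RHS = 2·tan(1) ≈ 3.115.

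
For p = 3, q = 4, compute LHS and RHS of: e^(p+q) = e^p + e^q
LHS = e^(3+4) = e^7 ≈ 1097
RHS = e^3 + e^4 ≈ 74.68

LHS ≠ RHS (they differ by about 1022), so the equation does not hold here.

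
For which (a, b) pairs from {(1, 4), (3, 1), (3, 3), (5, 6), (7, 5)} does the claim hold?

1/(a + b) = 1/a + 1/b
None

Testing each pair:
(1, 4): LHS = 1/5, RHS = 5/4 → fails
(3, 1): LHS = 1/4, RHS = 4/3 → fails
(3, 3): LHS = 1/6, RHS = 2/3 → fails
(5, 6): LHS = 1/11, RHS = 11/30 → fails
(7, 5): LHS = 1/12, RHS = 12/35 → fails

No pair satisfies the claim.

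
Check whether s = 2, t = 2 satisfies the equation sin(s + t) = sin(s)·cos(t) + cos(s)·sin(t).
Holds

Substituting s = 2, t = 2:

LHS = sin(2 + 2) = sin(4) ≈ -0.7568
RHS = sin(2)·cos(2) + cos(2)·sin(2) = 2·sin(2)·cos(2) ≈ -0.7568

LHS = RHS, so the equation holds at this point.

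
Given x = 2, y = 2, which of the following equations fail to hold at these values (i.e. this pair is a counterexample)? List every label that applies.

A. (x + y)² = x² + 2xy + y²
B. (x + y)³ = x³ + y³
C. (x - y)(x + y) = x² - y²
B

Evaluating each claim at the given values:
A. LHS = 16, RHS = 16 → holds here (LHS = RHS)
B. LHS = 64, RHS = 16 → fails here (LHS ≠ RHS)
C. LHS = 0, RHS = 0 → holds here (LHS = RHS)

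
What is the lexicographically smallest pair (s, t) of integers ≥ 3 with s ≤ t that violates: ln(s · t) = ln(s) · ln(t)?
Substituting (3, 3) into the claim:
LHS = ln(3 · 3) = ln(9) ≈ 2.197
RHS = ln(3) · ln(3) = ln(3)² ≈ 1.207

Since LHS ≠ RHS, this pair disproves the claim, and no lexicographically smaller pair (s ≤ t, integers ≥ 3) does.

For instance (3, 9) is also a counterexample (LHS = ln(27) ≈ 3.296, RHS = ln(3)·ln(9) ≈ 2.414), but it's lexicographically larger.

Answer: (s, t) = (3, 3)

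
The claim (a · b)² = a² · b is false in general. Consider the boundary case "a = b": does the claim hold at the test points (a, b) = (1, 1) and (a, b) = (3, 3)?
Only at (1, 1)

At (1, 1): LHS = 1, RHS = 1 → equal
At (3, 3): LHS = 81 ≠ RHS = 27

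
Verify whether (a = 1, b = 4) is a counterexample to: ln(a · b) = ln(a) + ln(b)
Substituting a = 1, b = 4:
LHS = ln(1 · 4) = ln(4) ≈ 1.386
RHS = ln(1) + ln(4) = ln(4) ≈ 1.386

The sides agree, so this pair does not disprove the claim.

Answer: No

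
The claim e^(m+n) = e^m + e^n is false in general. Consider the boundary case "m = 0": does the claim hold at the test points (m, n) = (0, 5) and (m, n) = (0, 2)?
At (0, 5): LHS = e^5 ≈ 148.4 ≠ RHS = 1 + e^5 ≈ 149.4
At (0, 2): LHS = e^2 ≈ 7.389 ≠ RHS = 1 + e^2 ≈ 8.389

Answer: No, fails at both test points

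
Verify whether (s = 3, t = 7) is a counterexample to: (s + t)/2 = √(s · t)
Substituting s = 3, t = 7:
LHS = (3 + 7)/2 = 5
RHS = √(3 · 7) = √(21) ≈ 4.583

Since LHS ≠ RHS, this pair disproves the claim.

Answer: Yes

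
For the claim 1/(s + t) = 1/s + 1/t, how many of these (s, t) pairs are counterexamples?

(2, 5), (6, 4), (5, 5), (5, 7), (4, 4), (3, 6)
6

Testing each pair:
(2, 5): LHS = 1/7, RHS = 7/10 → counterexample
(6, 4): LHS = 1/10, RHS = 5/12 → counterexample
(5, 5): LHS = 1/10, RHS = 2/5 → counterexample
(5, 7): LHS = 1/12, RHS = 12/35 → counterexample
(4, 4): LHS = 1/8, RHS = 1/2 → counterexample
(3, 6): LHS = 1/9, RHS = 1/2 → counterexample

That makes 6 counterexamples.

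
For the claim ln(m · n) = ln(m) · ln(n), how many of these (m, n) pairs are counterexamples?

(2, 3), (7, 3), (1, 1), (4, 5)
Testing each pair:
(2, 3): LHS = ln(6) ≈ 1.792, RHS = ln(2)·ln(3) ≈ 0.7615 → counterexample
(7, 3): LHS = ln(21) ≈ 3.045, RHS = ln(3)·ln(7) ≈ 2.138 → counterexample
(1, 1): LHS = 0, RHS = 0 → satisfies claim
(4, 5): LHS = ln(20) ≈ 2.996, RHS = ln(4)·ln(5) ≈ 2.231 → counterexample

That makes 3 counterexamples.

Answer: 3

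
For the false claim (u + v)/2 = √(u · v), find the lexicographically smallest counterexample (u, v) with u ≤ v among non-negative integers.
Substituting (0, 1) into the claim:
LHS = (0 + 1)/2 = 1/2
RHS = √(0 · 1) = 0

Since LHS ≠ RHS, this pair disproves the claim, and no lexicographically smaller pair (u ≤ v, non-negative integers) does.

For instance (2, 3) is also a counterexample (LHS = 5/2, RHS = √(6) ≈ 2.449), but it's lexicographically larger.

Answer: (u, v) = (0, 1)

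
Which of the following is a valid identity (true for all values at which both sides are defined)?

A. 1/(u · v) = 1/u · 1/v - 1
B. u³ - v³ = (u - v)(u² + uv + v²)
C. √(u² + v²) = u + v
B

A: fails at (2, 2) — LHS = 1/4, RHS = -3/4.
B: holds — e.g. at (3, 5), both sides equal -98.
C: fails at (1, 1) — LHS = √(2) ≈ 1.414, RHS = 2.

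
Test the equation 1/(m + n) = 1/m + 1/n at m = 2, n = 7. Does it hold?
Substituting m = 2, n = 7:

LHS = 1/(2 + 7) = 1/9
RHS = 1/2 + 1/7 = 9/14

LHS ≠ RHS, so the equation does not hold at this point.

Answer: Fails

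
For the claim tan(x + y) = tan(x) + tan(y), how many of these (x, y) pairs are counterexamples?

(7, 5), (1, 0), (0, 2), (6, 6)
Testing each pair:
(7, 5): LHS = tan(12) ≈ -0.6359, RHS = tan(5) + tan(7) ≈ -2.509 → counterexample
(1, 0): LHS = tan(1) ≈ 1.557, RHS = tan(1) ≈ 1.557 → satisfies claim
(0, 2): LHS = tan(2) ≈ -2.185, RHS = tan(2) ≈ -2.185 → satisfies claim
(6, 6): LHS = tan(12) ≈ -0.6359, RHS = 2·tan(6) ≈ -0.582 → counterexample

That makes 2 counterexamples.

Answer: 2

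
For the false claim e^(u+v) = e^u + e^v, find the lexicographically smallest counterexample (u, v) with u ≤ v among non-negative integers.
(u, v) = (0, 0)

Substituting (0, 0) into the claim:
LHS = e^(0+0) = 1
RHS = e^0 + e^0 = 2

Since LHS ≠ RHS, this pair disproves the claim, and no lexicographically smaller pair (u ≤ v, non-negative integers) does.

For instance (3, 6) is also a counterexample (LHS = e^9 ≈ 8103, RHS = e^3 + e^6 ≈ 423.5), but it's lexicographically larger.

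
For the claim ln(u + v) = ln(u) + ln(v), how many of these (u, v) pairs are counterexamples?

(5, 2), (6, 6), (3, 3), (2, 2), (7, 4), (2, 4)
Testing each pair:
(5, 2): LHS = ln(7) ≈ 1.946, RHS = ln(2) + ln(5) ≈ 2.303 → counterexample
(6, 6): LHS = ln(12) ≈ 2.485, RHS = 2·ln(6) ≈ 3.584 → counterexample
(3, 3): LHS = ln(6) ≈ 1.792, RHS = 2·ln(3) ≈ 2.197 → counterexample
(2, 2): LHS = ln(4) ≈ 1.386, RHS = 2·ln(2) ≈ 1.386 → satisfies claim
(7, 4): LHS = ln(11) ≈ 2.398, RHS = ln(4) + ln(7) ≈ 3.332 → counterexample
(2, 4): LHS = ln(6) ≈ 1.792, RHS = ln(2) + ln(4) ≈ 2.079 → counterexample

That makes 5 counterexamples.

Answer: 5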